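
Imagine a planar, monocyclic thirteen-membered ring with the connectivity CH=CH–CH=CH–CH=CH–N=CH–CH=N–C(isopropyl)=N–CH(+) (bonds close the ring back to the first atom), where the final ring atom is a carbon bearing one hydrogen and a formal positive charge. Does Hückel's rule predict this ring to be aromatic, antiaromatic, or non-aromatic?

Antiaromatic

Check conjugation: every atom in a ring double bond is sp² and brings one electron to the p orbital; each =N– nitrogen is pyridine-type (lone pair in the sp² plane, one electron in the p orbital); the carbocation has an empty p orbital — every position has a p orbital, so the cyclic π system is continuous.
Tallying contributions gives 6 × 2 = 12 from the double-bond units + 0 from the CH(+) atom = 12.
12 = 4(3); a planar, fully conjugated 4n system is antiaromatic.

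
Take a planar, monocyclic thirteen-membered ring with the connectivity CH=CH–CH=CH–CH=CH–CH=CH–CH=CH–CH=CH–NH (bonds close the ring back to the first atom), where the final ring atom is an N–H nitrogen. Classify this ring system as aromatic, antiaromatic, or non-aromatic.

Aromatic

Check conjugation: every atom in a ring double bond is sp² and brings one electron to the p orbital; the pyrrole-type nitrogen donates its lone pair from the p orbital — every position has a p orbital, so the cyclic π system is continuous.
π-electron count: 6 × 2 = 12 from the double-bond units + 2 from the NH atom = 14.
Since 14 = 4·3 + 2, the ring meets the 4n+2 criterion.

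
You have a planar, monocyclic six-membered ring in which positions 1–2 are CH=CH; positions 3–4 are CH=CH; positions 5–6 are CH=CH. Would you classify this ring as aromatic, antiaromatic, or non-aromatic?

Check conjugation: every atom in a ring double bond is sp² and brings one electron to the p orbital — every position has a p orbital, so the cyclic π system is continuous.
Tallying contributions gives 3 × 2 = 6 from the 3 double-bond units.
With 6 π electrons (n = 1), the Hückel 4n+2 condition holds.
(This ring is benzene.)

Aromatic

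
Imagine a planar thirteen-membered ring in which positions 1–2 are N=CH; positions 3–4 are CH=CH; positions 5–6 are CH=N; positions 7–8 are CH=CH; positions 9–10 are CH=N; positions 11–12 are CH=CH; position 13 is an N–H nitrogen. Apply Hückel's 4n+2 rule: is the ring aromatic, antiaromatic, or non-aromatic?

Aromatic

Check conjugation: the double-bond atoms are sp², each contributing one p electron; each =N– nitrogen is pyridine-type (lone pair in the sp² plane, one electron in the p orbital); the pyrrole-type nitrogen donates its lone pair from the p orbital — every position has a p orbital, so the cyclic π system is continuous.
Counting π electrons: 6 × 2 = 12 from the double-bond units + 2 from the NH atom = 14.
With 14 π electrons (n = 3), the Hückel 4n+2 condition holds.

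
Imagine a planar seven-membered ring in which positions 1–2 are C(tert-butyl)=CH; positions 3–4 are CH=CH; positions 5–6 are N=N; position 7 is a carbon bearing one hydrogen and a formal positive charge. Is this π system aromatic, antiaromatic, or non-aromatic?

Aromatic

The p orbitals form a continuous loop: every atom in a ring double bond is sp² and brings one electron to the p orbital; each =N– nitrogen is pyridine-type (lone pair in the sp² plane, one electron in the p orbital); the carbocation has an empty p orbital. The ring is fully conjugated.
Tallying contributions gives 3 × 2 = 6 from the double-bond units + 0 from the CH(+) atom = 6.
6 = 4(1) + 2, which satisfies Hückel's 4n+2 rule.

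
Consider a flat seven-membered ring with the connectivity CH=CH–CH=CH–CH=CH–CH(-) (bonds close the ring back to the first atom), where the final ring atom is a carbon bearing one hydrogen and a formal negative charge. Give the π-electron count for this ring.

All ring atoms are sp² and supply a p orbital to the ring (each doubly-bonded ring atom is sp² with one p-orbital electron; the carbanion's lone pair occupies the p orbital); the conjugation is uninterrupted.
Tallying contributions gives 3 × 2 = 6 from the double-bond units + 2 from the CH(-) atom = 8.

8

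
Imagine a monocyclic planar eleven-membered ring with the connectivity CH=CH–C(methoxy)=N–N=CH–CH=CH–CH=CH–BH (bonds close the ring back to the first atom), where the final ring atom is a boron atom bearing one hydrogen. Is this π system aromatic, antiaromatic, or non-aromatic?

Aromatic

The p orbitals form a continuous loop: the double-bond atoms are sp², each contributing one p electron; each =N– nitrogen is pyridine-type (lone pair in the sp² plane, one electron in the p orbital); the boron has an empty p orbital. The ring is fully conjugated.
π-electron count: 5 × 2 = 10 from the double-bond units + 0 from the BH atom = 10.
10 = 4(2) + 2, which satisfies Hückel's 4n+2 rule.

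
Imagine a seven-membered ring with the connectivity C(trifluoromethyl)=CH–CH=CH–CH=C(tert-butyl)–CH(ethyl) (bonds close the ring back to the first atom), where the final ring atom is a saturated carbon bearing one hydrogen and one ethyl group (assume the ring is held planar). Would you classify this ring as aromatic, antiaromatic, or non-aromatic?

Non-aromatic

The CH(ethyl) carbon is saturated: that saturated carbon is sp³ and has no p orbital in the ring π system. Conjugation is not continuous around the ring.
Broken conjugation rules out both aromaticity and antiaromaticity.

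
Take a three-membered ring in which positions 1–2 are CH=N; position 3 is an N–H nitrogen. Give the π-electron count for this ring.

4

Every ring atom contributes a p orbital perpendicular to the ring (every atom in a ring double bond is sp² and brings one electron to the p orbital; each sp² =N– keeps its lone pair in-plane and puts one electron into the π system; the pyrrole-type nitrogen donates its lone pair from the p orbital), so the π system is cyclic and fully conjugated.
Adding the contributions, 1 × 2 = 2 from the double-bond unit + 2 from the NH atom = 4.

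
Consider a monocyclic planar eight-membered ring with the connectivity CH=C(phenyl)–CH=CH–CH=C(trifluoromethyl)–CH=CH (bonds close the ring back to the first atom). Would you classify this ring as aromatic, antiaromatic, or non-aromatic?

The p orbitals form a continuous loop: every atom in a ring double bond is sp² and brings one electron to the p orbital. The ring is fully conjugated.
Tallying contributions gives 4 × 2 = 8 from the 4 double-bond units.
8 is a 4n count (n = 2), so the planar conjugated ring is antiaromatic.

Antiaromatic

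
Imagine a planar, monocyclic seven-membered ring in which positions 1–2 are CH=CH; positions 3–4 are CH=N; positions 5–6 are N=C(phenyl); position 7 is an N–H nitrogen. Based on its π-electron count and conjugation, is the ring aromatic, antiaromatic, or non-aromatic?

All ring atoms are sp² and supply a p orbital to the ring (every atom in a ring double bond is sp² and brings one electron to the p orbital; the doubly-bonded nitrogens are pyridine-type — their lone pairs lie in the ring plane, leaving one electron in the p orbital; the pyrrole-type nitrogen donates its lone pair from the p orbital); the conjugation is uninterrupted.
Counting π electrons: 3 × 2 = 6 from the double-bond units + 2 from the NH atom = 8.
With 8 = 4·2 π electrons, Hückel's rule classifies the planar ring as antiaromatic.

Antiaromatic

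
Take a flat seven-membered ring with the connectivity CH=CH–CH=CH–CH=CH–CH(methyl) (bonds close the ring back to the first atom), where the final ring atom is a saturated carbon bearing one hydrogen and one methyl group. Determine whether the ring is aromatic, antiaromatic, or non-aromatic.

The CH(methyl) carbon is saturated: that saturated carbon is sp³ and has no p orbital in the ring π system. Conjugation is not continuous around the ring.
Without a continuous loop of overlapping p orbitals the Hückel electron count never comes into play.

Non-aromatic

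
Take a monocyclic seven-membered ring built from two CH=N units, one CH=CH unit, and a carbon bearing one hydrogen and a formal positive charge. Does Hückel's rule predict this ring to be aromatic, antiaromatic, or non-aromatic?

Aromatic

The p orbitals form a continuous loop: the double-bond atoms are sp², each contributing one p electron; each =N– nitrogen is pyridine-type (lone pair in the sp² plane, one electron in the p orbital); the carbocation has an empty p orbital. The ring is fully conjugated.
Counting π electrons: 3 × 2 = 6 from the double-bond units + 0 from the CH(+) atom = 6.
That gives a 4n+2 count (6, n = 1).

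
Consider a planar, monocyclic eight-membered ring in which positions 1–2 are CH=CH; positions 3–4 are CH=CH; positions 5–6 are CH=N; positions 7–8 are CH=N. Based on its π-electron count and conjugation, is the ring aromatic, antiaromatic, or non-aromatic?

Antiaromatic

The p orbitals form a continuous loop: the double-bond atoms are sp², each contributing one p electron; each sp² =N– keeps its lone pair in-plane and puts one electron into the π system. The ring is fully conjugated.
π-electron count: 4 × 2 = 8 from the 4 double-bond units.
With 8 = 4·2 π electrons, Hückel's rule classifies the planar ring as antiaromatic.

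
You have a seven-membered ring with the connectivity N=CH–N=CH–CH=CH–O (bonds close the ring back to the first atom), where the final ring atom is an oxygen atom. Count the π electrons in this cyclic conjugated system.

8

All ring atoms are sp² and supply a p orbital to the ring (the double-bond atoms are sp², each contributing one p electron; each =N– nitrogen is pyridine-type (lone pair in the sp² plane, one electron in the p orbital); the oxygen donates one lone pair from its p orbital); the conjugation is uninterrupted.
Adding the contributions, 3 × 2 = 6 from the double-bond units + 2 from the O atom = 8.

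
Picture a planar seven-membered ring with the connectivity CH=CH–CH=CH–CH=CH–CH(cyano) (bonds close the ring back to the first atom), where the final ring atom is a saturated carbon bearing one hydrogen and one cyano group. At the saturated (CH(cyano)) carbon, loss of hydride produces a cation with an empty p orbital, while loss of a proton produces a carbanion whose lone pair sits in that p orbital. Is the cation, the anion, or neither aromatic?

In either ion the ring is fully conjugated: every atom, including the new sp² carbon, supplies a p orbital.
Cation: 3 × 2 + 0 = 6 π electrons → 4(1)+2, aromatic.
Anion: 3 × 2 + 2 = 8 π electrons → 4(2), antiaromatic.

The cation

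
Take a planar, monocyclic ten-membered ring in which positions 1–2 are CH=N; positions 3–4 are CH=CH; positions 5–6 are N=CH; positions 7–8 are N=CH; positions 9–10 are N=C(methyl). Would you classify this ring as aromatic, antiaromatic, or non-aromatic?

Aromatic

The p orbitals form a continuous loop: every atom in a ring double bond is sp² and brings one electron to the p orbital; the doubly-bonded nitrogens are pyridine-type — their lone pairs lie in the ring plane, leaving one electron in the p orbital. The ring is fully conjugated.
π-electron count: 5 × 2 = 10 from the 5 double-bond units.
With 10 π electrons (n = 2), the Hückel 4n+2 condition holds.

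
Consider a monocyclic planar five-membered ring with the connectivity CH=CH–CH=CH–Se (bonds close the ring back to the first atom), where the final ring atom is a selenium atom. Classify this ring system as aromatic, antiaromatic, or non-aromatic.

Aromatic

All ring atoms are sp² and supply a p orbital to the ring (every atom in a ring double bond is sp² and brings one electron to the p orbital; the selenium donates one lone pair from its p orbital); the conjugation is uninterrupted.
Counting π electrons: 2 × 2 = 4 from the double-bond units + 2 from the Se atom = 6.
Since 6 = 4·1 + 2, the ring meets the 4n+2 criterion.
(This ring is selenophene.)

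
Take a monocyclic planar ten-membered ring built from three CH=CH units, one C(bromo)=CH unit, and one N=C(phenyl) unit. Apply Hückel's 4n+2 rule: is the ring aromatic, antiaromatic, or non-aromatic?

Aromatic

Every ring atom contributes a p orbital perpendicular to the ring (every atom in a ring double bond is sp² and brings one electron to the p orbital; the doubly-bonded nitrogens are pyridine-type — their lone pairs lie in the ring plane, leaving one electron in the p orbital), so the π system is cyclic and fully conjugated.
Counting π electrons: 5 × 2 = 10 from the 5 double-bond units.
10 = 4(2) + 2, which satisfies Hückel's 4n+2 rule.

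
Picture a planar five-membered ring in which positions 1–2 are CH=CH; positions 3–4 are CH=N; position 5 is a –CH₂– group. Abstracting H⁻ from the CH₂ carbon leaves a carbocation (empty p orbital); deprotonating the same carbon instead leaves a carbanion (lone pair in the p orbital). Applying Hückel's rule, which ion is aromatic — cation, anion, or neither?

Both ions have a continuous loop of p orbitals — each ring atom is sp².
Cation: 2 × 2 + 0 = 4 π electrons → 4(1), antiaromatic.
Anion: 2 × 2 + 2 = 6 π electrons → 4(1)+2, aromatic.

The anion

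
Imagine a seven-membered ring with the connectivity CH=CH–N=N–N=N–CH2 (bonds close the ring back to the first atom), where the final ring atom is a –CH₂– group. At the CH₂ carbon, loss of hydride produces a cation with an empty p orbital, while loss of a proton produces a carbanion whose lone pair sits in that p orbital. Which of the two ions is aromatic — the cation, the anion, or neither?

Once that carbon is sp², every ring atom has a p orbital and both ions are fully conjugated.
Cation: 3 × 2 + 0 = 6 π electrons → 4(1)+2, aromatic.
Anion: 3 × 2 + 2 = 8 π electrons → 4(2), antiaromatic.

The cation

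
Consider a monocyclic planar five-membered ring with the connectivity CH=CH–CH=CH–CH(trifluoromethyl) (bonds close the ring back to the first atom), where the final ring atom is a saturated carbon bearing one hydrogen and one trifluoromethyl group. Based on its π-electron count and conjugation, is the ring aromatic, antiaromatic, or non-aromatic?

Because that saturated carbon is sp³ and has no p orbital in the ring π system at the CH(trifluoromethyl) position, the π system cannot extend all the way around the ring.
Broken conjugation rules out both aromaticity and antiaromaticity.

Non-aromatic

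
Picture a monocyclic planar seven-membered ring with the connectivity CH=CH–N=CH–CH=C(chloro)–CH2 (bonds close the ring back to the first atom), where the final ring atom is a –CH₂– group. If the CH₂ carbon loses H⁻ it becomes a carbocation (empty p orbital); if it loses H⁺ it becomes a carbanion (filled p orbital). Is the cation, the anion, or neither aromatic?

Both ions have a continuous loop of p orbitals — each ring atom is sp².
Cation: 3 × 2 + 0 = 6 π electrons → 4(1)+2, aromatic.
Anion: 3 × 2 + 2 = 8 π electrons → 4(2), antiaromatic.

The cation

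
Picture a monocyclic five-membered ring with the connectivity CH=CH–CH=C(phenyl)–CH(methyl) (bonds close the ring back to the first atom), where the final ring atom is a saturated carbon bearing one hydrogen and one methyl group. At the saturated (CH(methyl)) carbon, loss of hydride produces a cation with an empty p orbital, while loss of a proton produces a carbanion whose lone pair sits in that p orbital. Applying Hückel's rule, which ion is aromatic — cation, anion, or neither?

The anion

Once that carbon is sp², every ring atom has a p orbital and both ions are fully conjugated.
Cation: 2 × 2 + 0 = 4 π electrons → 4(1), antiaromatic.
Anion: 2 × 2 + 2 = 6 π electrons → 4(1)+2, aromatic.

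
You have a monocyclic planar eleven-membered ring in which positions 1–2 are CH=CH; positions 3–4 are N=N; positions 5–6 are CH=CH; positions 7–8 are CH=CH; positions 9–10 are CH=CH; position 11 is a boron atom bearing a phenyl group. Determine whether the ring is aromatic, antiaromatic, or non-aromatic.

Every ring atom contributes a p orbital perpendicular to the ring (every atom in a ring double bond is sp² and brings one electron to the p orbital; the doubly-bonded nitrogens are pyridine-type — their lone pairs lie in the ring plane, leaving one electron in the p orbital; the boron has an empty p orbital), so the π system is cyclic and fully conjugated.
Tallying contributions gives 5 × 2 = 10 from the double-bond units + 0 from the B(phenyl) atom = 10.
That gives a 4n+2 count (10, n = 2).

Aromatic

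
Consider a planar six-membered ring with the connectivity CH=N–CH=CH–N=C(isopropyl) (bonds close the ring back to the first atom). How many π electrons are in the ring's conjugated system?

6

All ring atoms are sp² and supply a p orbital to the ring (the double-bond atoms are sp², each contributing one p electron; each =N– nitrogen is pyridine-type (lone pair in the sp² plane, one electron in the p orbital)); the conjugation is uninterrupted.
Tallying contributions gives 3 × 2 = 6 from the 3 double-bond units.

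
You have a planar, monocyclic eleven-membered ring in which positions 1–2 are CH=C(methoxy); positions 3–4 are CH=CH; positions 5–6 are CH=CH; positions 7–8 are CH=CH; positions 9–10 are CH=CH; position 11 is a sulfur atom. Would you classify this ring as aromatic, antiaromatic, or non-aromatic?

All ring atoms are sp² and supply a p orbital to the ring (every atom in a ring double bond is sp² and brings one electron to the p orbital; the sulfur donates one lone pair from its p orbital); the conjugation is uninterrupted.
Counting π electrons: 5 × 2 = 10 from the double-bond units + 2 from the S atom = 12.
With 12 = 4·3 π electrons, Hückel's rule classifies the planar ring as antiaromatic.

Antiaromatic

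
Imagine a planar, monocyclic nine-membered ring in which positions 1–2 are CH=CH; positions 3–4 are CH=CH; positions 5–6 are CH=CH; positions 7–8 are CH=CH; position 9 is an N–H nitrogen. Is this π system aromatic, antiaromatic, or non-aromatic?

The p orbitals form a continuous loop: every atom in a ring double bond is sp² and brings one electron to the p orbital; the pyrrole-type nitrogen donates its lone pair from the p orbital. The ring is fully conjugated.
Counting π electrons: 4 × 2 = 8 from the double-bond units + 2 from the NH atom = 10.
Since 10 = 4·2 + 2, the ring meets the 4n+2 criterion.

Aromatic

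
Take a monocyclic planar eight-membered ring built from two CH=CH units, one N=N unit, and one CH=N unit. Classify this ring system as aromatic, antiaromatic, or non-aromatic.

All ring atoms are sp² and supply a p orbital to the ring (the double-bond atoms are sp², each contributing one p electron; the doubly-bonded nitrogens are pyridine-type — their lone pairs lie in the ring plane, leaving one electron in the p orbital); the conjugation is uninterrupted.
Adding the contributions, 4 × 2 = 8 from the 4 double-bond units.
With 8 = 4·2 π electrons, Hückel's rule classifies the planar ring as antiaromatic.

Antiaromatic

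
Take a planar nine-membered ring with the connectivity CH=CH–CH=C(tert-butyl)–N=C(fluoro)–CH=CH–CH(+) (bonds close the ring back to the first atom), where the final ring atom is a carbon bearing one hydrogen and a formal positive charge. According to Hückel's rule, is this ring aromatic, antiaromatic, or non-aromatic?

Check conjugation: each doubly-bonded ring atom is sp² with one p-orbital electron; each =N– nitrogen is pyridine-type (lone pair in the sp² plane, one electron in the p orbital); the carbocation has an empty p orbital — every position has a p orbital, so the cyclic π system is continuous.
Tallying contributions gives 4 × 2 = 8 from the double-bond units + 0 from the CH(+) atom = 8.
With 8 = 4·2 π electrons, Hückel's rule classifies the planar ring as antiaromatic.

Antiaromatic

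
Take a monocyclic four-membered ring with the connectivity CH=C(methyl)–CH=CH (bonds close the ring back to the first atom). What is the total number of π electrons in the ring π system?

4

Every ring atom contributes a p orbital perpendicular to the ring (each doubly-bonded ring atom is sp² with one p-orbital electron), so the π system is cyclic and fully conjugated.
Adding the contributions, 2 × 2 = 4 from the 2 double-bond units.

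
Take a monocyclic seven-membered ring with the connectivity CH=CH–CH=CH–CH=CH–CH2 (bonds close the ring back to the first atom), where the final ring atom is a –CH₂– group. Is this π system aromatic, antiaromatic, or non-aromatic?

The CH2 position has four σ bonds — the tetrahedral CH₂ carbon is sp³ and has no p orbital in the ring π system — so the cyclic conjugation is interrupted.
Broken conjugation rules out both aromaticity and antiaromaticity.

Non-aromatic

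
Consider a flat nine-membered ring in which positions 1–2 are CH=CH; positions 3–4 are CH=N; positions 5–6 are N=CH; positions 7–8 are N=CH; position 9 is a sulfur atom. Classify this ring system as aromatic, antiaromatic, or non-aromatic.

All ring atoms are sp² and supply a p orbital to the ring (the double-bond atoms are sp², each contributing one p electron; the doubly-bonded nitrogens are pyridine-type — their lone pairs lie in the ring plane, leaving one electron in the p orbital; the sulfur donates one lone pair from its p orbital); the conjugation is uninterrupted.
Counting π electrons: 4 × 2 = 8 from the double-bond units + 2 from the S atom = 10.
That gives a 4n+2 count (10, n = 2).

Aromatic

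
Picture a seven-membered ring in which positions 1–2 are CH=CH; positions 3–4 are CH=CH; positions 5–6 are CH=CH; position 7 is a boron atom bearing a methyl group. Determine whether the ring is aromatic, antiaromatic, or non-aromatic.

Aromatic

The p orbitals form a continuous loop: each doubly-bonded ring atom is sp² with one p-orbital electron; the boron has an empty p orbital. The ring is fully conjugated.
Counting π electrons: 3 × 2 = 6 from the double-bond units + 0 from the B(methyl) atom = 6.
With 6 π electrons (n = 1), the Hückel 4n+2 condition holds.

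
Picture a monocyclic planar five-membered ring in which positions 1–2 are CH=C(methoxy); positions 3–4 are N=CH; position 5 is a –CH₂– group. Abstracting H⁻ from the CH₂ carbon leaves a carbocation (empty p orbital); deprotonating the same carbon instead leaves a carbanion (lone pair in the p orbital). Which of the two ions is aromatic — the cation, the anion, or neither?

The anion

In either ion the ring is fully conjugated: every atom, including the new sp² carbon, supplies a p orbital.
Cation: 2 × 2 + 0 = 4 π electrons → 4(1), antiaromatic.
Anion: 2 × 2 + 2 = 6 π electrons → 4(1)+2, aromatic.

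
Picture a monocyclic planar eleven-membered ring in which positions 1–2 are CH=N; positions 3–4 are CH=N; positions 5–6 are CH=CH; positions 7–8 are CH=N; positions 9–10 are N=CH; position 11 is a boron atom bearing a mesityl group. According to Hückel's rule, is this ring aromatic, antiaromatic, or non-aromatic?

Aromatic

Every ring atom contributes a p orbital perpendicular to the ring (the double-bond atoms are sp², each contributing one p electron; each sp² =N– keeps its lone pair in-plane and puts one electron into the π system; the boron has an empty p orbital), so the π system is cyclic and fully conjugated.
π-electron count: 5 × 2 = 10 from the double-bond units + 0 from the B(mesityl) atom = 10.
With 10 π electrons (n = 2), the Hückel 4n+2 condition holds.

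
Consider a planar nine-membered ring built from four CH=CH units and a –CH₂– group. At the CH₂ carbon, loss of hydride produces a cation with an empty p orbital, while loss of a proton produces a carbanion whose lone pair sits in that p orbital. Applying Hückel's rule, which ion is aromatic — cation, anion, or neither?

The anion

Once that carbon is sp², every ring atom has a p orbital and both ions are fully conjugated.
Cation: 4 × 2 + 0 = 8 π electrons → 4(2), antiaromatic.
Anion: 4 × 2 + 2 = 10 π electrons → 4(2)+2, aromatic.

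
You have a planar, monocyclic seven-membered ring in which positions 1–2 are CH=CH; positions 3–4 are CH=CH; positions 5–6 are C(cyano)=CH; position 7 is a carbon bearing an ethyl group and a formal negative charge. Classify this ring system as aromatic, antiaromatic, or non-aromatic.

Antiaromatic

Check conjugation: every atom in a ring double bond is sp² and brings one electron to the p orbital; the carbanion's lone pair occupies the p orbital — every position has a p orbital, so the cyclic π system is continuous.
π-electron count: 3 × 2 = 6 from the double-bond units + 2 from the C(ethyl)(-) atom = 8.
With 8 = 4·2 π electrons, Hückel's rule classifies the planar ring as antiaromatic.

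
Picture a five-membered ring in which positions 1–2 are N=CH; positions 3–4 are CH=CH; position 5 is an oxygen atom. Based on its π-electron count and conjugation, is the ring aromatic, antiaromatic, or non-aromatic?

Aromatic

All ring atoms are sp² and supply a p orbital to the ring (each doubly-bonded ring atom is sp² with one p-orbital electron; each =N– nitrogen is pyridine-type (lone pair in the sp² plane, one electron in the p orbital); the oxygen donates one lone pair from its p orbital); the conjugation is uninterrupted.
Tallying contributions gives 2 × 2 = 4 from the double-bond units + 2 from the O atom = 6.
With 6 π electrons (n = 1), the Hückel 4n+2 condition holds.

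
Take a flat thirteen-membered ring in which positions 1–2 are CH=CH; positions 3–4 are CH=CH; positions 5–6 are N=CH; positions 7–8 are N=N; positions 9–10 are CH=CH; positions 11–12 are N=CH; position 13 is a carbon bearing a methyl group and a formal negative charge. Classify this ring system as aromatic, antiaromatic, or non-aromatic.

Aromatic

Check conjugation: each doubly-bonded ring atom is sp² with one p-orbital electron; each sp² =N– keeps its lone pair in-plane and puts one electron into the π system; the carbanion's lone pair occupies the p orbital — every position has a p orbital, so the cyclic π system is continuous.
Tallying contributions gives 6 × 2 = 12 from the double-bond units + 2 from the C(methyl)(-) atom = 14.
Since 14 = 4·3 + 2, the ring meets the 4n+2 criterion.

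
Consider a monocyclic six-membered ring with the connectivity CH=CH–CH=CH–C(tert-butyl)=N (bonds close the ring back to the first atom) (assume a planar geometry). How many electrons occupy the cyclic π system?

6

The p orbitals form a continuous loop: every atom in a ring double bond is sp² and brings one electron to the p orbital; the doubly-bonded nitrogens are pyridine-type — their lone pairs lie in the ring plane, leaving one electron in the p orbital. The ring is fully conjugated.
Adding the contributions, 3 × 2 = 6 from the 3 double-bond units.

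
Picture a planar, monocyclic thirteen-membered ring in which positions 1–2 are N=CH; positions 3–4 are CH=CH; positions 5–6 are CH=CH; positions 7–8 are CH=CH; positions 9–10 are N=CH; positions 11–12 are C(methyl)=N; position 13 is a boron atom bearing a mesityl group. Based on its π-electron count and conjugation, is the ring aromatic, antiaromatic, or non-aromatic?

Antiaromatic

Check conjugation: every atom in a ring double bond is sp² and brings one electron to the p orbital; the doubly-bonded nitrogens are pyridine-type — their lone pairs lie in the ring plane, leaving one electron in the p orbital; the boron has an empty p orbital — every position has a p orbital, so the cyclic π system is continuous.
Counting π electrons: 6 × 2 = 12 from the double-bond units + 0 from the B(mesityl) atom = 12.
With 12 = 4·3 π electrons, Hückel's rule classifies the planar ring as antiaromatic.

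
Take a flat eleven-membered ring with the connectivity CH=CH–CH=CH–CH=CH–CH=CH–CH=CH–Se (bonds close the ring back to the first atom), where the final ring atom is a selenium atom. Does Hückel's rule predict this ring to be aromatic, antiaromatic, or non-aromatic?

Check conjugation: the double-bond atoms are sp², each contributing one p electron; the selenium donates one lone pair from its p orbital — every position has a p orbital, so the cyclic π system is continuous.
Adding the contributions, 5 × 2 = 10 from the double-bond units + 2 from the Se atom = 12.
12 is a 4n count (n = 3), so the planar conjugated ring is antiaromatic.

Antiaromatic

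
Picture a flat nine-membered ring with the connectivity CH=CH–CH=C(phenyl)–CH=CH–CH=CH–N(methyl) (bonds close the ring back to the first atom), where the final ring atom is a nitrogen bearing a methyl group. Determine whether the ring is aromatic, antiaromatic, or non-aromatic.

Aromatic

Every ring atom contributes a p orbital perpendicular to the ring (every atom in a ring double bond is sp² and brings one electron to the p orbital; the pyrrole-type nitrogen donates its lone pair from the p orbital), so the π system is cyclic and fully conjugated.
Counting π electrons: 4 × 2 = 8 from the double-bond units + 2 from the N(methyl) atom = 10.
Since 10 = 4·2 + 2, the ring meets the 4n+2 criterion.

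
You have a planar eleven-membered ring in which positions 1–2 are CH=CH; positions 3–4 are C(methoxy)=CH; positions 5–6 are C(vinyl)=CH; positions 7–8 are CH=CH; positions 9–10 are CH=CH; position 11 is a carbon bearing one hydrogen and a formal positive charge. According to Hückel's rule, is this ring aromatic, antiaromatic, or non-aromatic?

Every ring atom contributes a p orbital perpendicular to the ring (each doubly-bonded ring atom is sp² with one p-orbital electron; the carbocation has an empty p orbital), so the π system is cyclic and fully conjugated.
π-electron count: 5 × 2 = 10 from the double-bond units + 0 from the CH(+) atom = 10.
With 10 π electrons (n = 2), the Hückel 4n+2 condition holds.

Aromatic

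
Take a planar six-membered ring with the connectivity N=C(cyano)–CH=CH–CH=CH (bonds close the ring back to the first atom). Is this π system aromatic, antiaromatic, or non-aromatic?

Aromatic

The p orbitals form a continuous loop: every atom in a ring double bond is sp² and brings one electron to the p orbital; each sp² =N– keeps its lone pair in-plane and puts one electron into the π system. The ring is fully conjugated.
Adding the contributions, 3 × 2 = 6 from the 3 double-bond units.
6 = 4(1) + 2, which satisfies Hückel's 4n+2 rule.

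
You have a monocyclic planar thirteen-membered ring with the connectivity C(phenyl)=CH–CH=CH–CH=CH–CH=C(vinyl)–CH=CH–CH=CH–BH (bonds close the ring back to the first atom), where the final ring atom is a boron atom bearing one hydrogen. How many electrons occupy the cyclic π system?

The p orbitals form a continuous loop: every atom in a ring double bond is sp² and brings one electron to the p orbital; the boron has an empty p orbital. The ring is fully conjugated.
π-electron count: 6 × 2 = 12 from the double-bond units + 0 from the BH atom = 12.

12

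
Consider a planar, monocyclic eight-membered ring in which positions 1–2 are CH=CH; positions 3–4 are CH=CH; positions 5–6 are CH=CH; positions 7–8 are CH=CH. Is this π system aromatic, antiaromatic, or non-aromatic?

Antiaromatic

Every ring atom contributes a p orbital perpendicular to the ring (each doubly-bonded ring atom is sp² with one p-orbital electron), so the π system is cyclic and fully conjugated.
Counting π electrons: 4 × 2 = 8 from the 4 double-bond units.
With 8 = 4·2 π electrons, Hückel's rule classifies the planar ring as antiaromatic.
(The species described is cyclooctatetraene.)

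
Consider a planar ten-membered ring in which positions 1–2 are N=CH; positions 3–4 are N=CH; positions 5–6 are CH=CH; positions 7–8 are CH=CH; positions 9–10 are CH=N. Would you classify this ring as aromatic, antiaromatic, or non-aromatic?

Check conjugation: every atom in a ring double bond is sp² and brings one electron to the p orbital; the doubly-bonded nitrogens are pyridine-type — their lone pairs lie in the ring plane, leaving one electron in the p orbital — every position has a p orbital, so the cyclic π system is continuous.
π-electron count: 5 × 2 = 10 from the 5 double-bond units.
Since 10 = 4·2 + 2, the ring meets the 4n+2 criterion.

Aromatic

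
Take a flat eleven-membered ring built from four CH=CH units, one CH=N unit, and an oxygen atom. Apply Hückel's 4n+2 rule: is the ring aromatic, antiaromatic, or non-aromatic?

Antiaromatic

Check conjugation: the double-bond atoms are sp², each contributing one p electron; the doubly-bonded nitrogens are pyridine-type — their lone pairs lie in the ring plane, leaving one electron in the p orbital; the oxygen donates one lone pair from its p orbital — every position has a p orbital, so the cyclic π system is continuous.
Tallying contributions gives 5 × 2 = 10 from the double-bond units + 2 from the O atom = 12.
A 4n π count (12, n = 3) in a planar conjugated ring means antiaromatic.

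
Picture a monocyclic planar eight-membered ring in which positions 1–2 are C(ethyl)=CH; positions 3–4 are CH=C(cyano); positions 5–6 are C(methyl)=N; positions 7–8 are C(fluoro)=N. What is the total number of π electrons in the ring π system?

Check conjugation: every atom in a ring double bond is sp² and brings one electron to the p orbital; the doubly-bonded nitrogens are pyridine-type — their lone pairs lie in the ring plane, leaving one electron in the p orbital — every position has a p orbital, so the cyclic π system is continuous.
π-electron count: 4 × 2 = 8 from the 4 double-bond units.

8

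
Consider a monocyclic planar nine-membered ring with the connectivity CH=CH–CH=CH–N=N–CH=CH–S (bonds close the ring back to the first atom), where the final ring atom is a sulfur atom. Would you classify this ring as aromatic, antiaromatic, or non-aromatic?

Aromatic

Check conjugation: the double-bond atoms are sp², each contributing one p electron; each =N– nitrogen is pyridine-type (lone pair in the sp² plane, one electron in the p orbital); the sulfur donates one lone pair from its p orbital — every position has a p orbital, so the cyclic π system is continuous.
Tallying contributions gives 4 × 2 = 8 from the double-bond units + 2 from the S atom = 10.
That gives a 4n+2 count (10, n = 2).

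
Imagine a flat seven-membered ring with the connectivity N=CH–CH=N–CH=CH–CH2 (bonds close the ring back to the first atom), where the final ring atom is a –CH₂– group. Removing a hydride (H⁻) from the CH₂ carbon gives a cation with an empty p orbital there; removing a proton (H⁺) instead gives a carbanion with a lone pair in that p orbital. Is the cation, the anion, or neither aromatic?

Both ions have a continuous loop of p orbitals — each ring atom is sp².
Cation: 3 × 2 + 0 = 6 π electrons → 4(1)+2, aromatic.
Anion: 3 × 2 + 2 = 8 π electrons → 4(2), antiaromatic.

The cation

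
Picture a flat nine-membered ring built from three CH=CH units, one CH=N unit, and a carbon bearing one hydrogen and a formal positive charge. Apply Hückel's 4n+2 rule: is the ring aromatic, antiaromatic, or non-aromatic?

Antiaromatic

Every ring atom contributes a p orbital perpendicular to the ring (every atom in a ring double bond is sp² and brings one electron to the p orbital; each =N– nitrogen is pyridine-type (lone pair in the sp² plane, one electron in the p orbital); the carbocation has an empty p orbital), so the π system is cyclic and fully conjugated.
Adding the contributions, 4 × 2 = 8 from the double-bond units + 0 from the CH(+) atom = 8.
A 4n π count (8, n = 2) in a planar conjugated ring means antiaromatic.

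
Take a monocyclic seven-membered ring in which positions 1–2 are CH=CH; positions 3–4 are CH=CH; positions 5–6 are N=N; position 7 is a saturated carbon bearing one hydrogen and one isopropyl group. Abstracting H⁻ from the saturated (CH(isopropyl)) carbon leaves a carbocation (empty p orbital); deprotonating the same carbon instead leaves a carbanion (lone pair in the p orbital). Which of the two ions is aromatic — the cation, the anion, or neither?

The cation

Once that carbon is sp², every ring atom has a p orbital and both ions are fully conjugated.
Cation: 3 × 2 + 0 = 6 π electrons → 4(1)+2, aromatic.
Anion: 3 × 2 + 2 = 8 π electrons → 4(2), antiaromatic.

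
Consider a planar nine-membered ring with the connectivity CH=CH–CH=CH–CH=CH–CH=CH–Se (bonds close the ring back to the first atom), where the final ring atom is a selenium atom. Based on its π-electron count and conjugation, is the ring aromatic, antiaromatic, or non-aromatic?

Check conjugation: the double-bond atoms are sp², each contributing one p electron; the selenium donates one lone pair from its p orbital — every position has a p orbital, so the cyclic π system is continuous.
Counting π electrons: 4 × 2 = 8 from the double-bond units + 2 from the Se atom = 10.
That gives a 4n+2 count (10, n = 2).

Aromatic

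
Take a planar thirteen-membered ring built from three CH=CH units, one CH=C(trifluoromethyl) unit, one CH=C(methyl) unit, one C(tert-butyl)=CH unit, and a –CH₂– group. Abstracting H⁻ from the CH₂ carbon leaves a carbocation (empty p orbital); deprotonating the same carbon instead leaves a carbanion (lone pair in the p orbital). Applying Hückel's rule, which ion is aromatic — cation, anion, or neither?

The anion

Once that carbon is sp², every ring atom has a p orbital and both ions are fully conjugated.
Cation: 6 × 2 + 0 = 12 π electrons → 4(3), antiaromatic.
Anion: 6 × 2 + 2 = 14 π electrons → 4(3)+2, aromatic.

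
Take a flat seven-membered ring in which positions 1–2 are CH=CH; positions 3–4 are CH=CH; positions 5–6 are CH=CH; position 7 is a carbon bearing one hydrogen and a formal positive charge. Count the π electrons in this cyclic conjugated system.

The p orbitals form a continuous loop: each doubly-bonded ring atom is sp² with one p-orbital electron; the carbocation has an empty p orbital. The ring is fully conjugated.
π-electron count: 3 × 2 = 6 from the double-bond units + 0 from the CH(+) atom = 6.
(The species described is the tropylium cation.)

6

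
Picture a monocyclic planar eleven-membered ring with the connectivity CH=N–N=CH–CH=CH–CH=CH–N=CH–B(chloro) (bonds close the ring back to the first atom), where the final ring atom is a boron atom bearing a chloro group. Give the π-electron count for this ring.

Every ring atom contributes a p orbital perpendicular to the ring (each doubly-bonded ring atom is sp² with one p-orbital electron; each =N– nitrogen is pyridine-type (lone pair in the sp² plane, one electron in the p orbital); the boron has an empty p orbital), so the π system is cyclic and fully conjugated.
Counting π electrons: 5 × 2 = 10 from the double-bond units + 0 from the B(chloro) atom = 10.

10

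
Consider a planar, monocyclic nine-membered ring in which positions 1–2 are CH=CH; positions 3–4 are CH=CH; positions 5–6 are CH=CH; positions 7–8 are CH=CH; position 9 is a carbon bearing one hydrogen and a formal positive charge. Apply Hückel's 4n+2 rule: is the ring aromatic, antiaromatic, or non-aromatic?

All ring atoms are sp² and supply a p orbital to the ring (each doubly-bonded ring atom is sp² with one p-orbital electron; the carbocation has an empty p orbital); the conjugation is uninterrupted.
π-electron count: 4 × 2 = 8 from the double-bond units + 0 from the CH(+) atom = 8.
8 is a 4n count (n = 2), so the planar conjugated ring is antiaromatic.

Antiaromatic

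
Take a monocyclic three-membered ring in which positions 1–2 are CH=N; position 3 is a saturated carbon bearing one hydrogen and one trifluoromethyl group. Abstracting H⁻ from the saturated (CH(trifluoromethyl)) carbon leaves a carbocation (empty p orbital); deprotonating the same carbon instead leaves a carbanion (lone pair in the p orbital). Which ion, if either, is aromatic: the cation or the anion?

The cation

Once that carbon is sp², every ring atom has a p orbital and both ions are fully conjugated.
Cation: 1 × 2 + 0 = 2 π electrons → 4(0)+2, aromatic.
Anion: 1 × 2 + 2 = 4 π electrons → 4(1), antiaromatic.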